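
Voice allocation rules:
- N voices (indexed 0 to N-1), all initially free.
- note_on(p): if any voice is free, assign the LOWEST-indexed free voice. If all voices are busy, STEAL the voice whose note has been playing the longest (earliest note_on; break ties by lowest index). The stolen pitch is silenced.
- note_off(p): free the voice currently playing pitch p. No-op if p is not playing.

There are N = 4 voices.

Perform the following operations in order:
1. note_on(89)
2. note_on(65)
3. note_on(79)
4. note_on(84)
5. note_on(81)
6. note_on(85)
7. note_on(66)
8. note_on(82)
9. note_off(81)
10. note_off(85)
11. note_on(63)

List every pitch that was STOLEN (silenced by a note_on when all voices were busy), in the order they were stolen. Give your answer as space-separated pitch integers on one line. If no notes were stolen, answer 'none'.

Answer: 89 65 79 84

Derivation:
Op 1: note_on(89): voice 0 is free -> assigned | voices=[89 - - -]
Op 2: note_on(65): voice 1 is free -> assigned | voices=[89 65 - -]
Op 3: note_on(79): voice 2 is free -> assigned | voices=[89 65 79 -]
Op 4: note_on(84): voice 3 is free -> assigned | voices=[89 65 79 84]
Op 5: note_on(81): all voices busy, STEAL voice 0 (pitch 89, oldest) -> assign | voices=[81 65 79 84]
Op 6: note_on(85): all voices busy, STEAL voice 1 (pitch 65, oldest) -> assign | voices=[81 85 79 84]
Op 7: note_on(66): all voices busy, STEAL voice 2 (pitch 79, oldest) -> assign | voices=[81 85 66 84]
Op 8: note_on(82): all voices busy, STEAL voice 3 (pitch 84, oldest) -> assign | voices=[81 85 66 82]
Op 9: note_off(81): free voice 0 | voices=[- 85 66 82]
Op 10: note_off(85): free voice 1 | voices=[- - 66 82]
Op 11: note_on(63): voice 0 is free -> assigned | voices=[63 - 66 82]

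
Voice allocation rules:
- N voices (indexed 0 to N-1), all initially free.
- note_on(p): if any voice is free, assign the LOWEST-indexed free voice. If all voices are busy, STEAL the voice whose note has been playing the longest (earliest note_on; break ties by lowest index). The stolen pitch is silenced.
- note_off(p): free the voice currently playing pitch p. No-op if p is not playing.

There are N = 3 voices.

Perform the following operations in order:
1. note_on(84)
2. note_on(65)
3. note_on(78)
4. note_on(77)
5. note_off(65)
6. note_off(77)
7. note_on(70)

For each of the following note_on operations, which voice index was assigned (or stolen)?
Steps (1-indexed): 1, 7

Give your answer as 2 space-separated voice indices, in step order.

Answer: 0 0

Derivation:
Op 1: note_on(84): voice 0 is free -> assigned | voices=[84 - -]
Op 2: note_on(65): voice 1 is free -> assigned | voices=[84 65 -]
Op 3: note_on(78): voice 2 is free -> assigned | voices=[84 65 78]
Op 4: note_on(77): all voices busy, STEAL voice 0 (pitch 84, oldest) -> assign | voices=[77 65 78]
Op 5: note_off(65): free voice 1 | voices=[77 - 78]
Op 6: note_off(77): free voice 0 | voices=[- - 78]
Op 7: note_on(70): voice 0 is free -> assigned | voices=[70 - 78]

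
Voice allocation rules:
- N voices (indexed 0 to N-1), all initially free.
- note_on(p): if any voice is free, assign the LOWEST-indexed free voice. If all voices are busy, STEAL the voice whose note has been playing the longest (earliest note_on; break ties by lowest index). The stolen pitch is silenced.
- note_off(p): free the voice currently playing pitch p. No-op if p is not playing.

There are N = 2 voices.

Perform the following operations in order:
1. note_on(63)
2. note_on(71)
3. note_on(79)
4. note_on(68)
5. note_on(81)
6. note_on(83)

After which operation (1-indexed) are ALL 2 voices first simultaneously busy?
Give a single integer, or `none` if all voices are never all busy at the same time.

Answer: 2

Derivation:
Op 1: note_on(63): voice 0 is free -> assigned | voices=[63 -]
Op 2: note_on(71): voice 1 is free -> assigned | voices=[63 71]
Op 3: note_on(79): all voices busy, STEAL voice 0 (pitch 63, oldest) -> assign | voices=[79 71]
Op 4: note_on(68): all voices busy, STEAL voice 1 (pitch 71, oldest) -> assign | voices=[79 68]
Op 5: note_on(81): all voices busy, STEAL voice 0 (pitch 79, oldest) -> assign | voices=[81 68]
Op 6: note_on(83): all voices busy, STEAL voice 1 (pitch 68, oldest) -> assign | voices=[81 83]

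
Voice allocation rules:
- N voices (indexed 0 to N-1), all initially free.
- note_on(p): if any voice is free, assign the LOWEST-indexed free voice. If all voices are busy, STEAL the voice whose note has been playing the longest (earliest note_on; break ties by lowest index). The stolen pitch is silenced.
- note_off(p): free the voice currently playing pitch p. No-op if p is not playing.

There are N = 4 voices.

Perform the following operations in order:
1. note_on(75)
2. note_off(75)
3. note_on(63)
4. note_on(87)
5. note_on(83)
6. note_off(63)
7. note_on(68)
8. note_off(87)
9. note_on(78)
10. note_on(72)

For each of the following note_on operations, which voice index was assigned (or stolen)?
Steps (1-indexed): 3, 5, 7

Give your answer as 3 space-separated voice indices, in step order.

Answer: 0 2 0

Derivation:
Op 1: note_on(75): voice 0 is free -> assigned | voices=[75 - - -]
Op 2: note_off(75): free voice 0 | voices=[- - - -]
Op 3: note_on(63): voice 0 is free -> assigned | voices=[63 - - -]
Op 4: note_on(87): voice 1 is free -> assigned | voices=[63 87 - -]
Op 5: note_on(83): voice 2 is free -> assigned | voices=[63 87 83 -]
Op 6: note_off(63): free voice 0 | voices=[- 87 83 -]
Op 7: note_on(68): voice 0 is free -> assigned | voices=[68 87 83 -]
Op 8: note_off(87): free voice 1 | voices=[68 - 83 -]
Op 9: note_on(78): voice 1 is free -> assigned | voices=[68 78 83 -]
Op 10: note_on(72): voice 3 is free -> assigned | voices=[68 78 83 72]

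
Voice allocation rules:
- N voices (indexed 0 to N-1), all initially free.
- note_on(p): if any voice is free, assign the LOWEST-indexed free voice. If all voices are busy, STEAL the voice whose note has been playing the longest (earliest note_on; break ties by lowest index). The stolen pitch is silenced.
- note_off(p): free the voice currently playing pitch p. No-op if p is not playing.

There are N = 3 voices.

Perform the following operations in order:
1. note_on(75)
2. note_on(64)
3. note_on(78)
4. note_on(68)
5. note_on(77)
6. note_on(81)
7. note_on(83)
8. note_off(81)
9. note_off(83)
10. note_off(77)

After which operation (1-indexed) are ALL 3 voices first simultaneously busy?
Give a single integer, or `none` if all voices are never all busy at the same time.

Answer: 3

Derivation:
Op 1: note_on(75): voice 0 is free -> assigned | voices=[75 - -]
Op 2: note_on(64): voice 1 is free -> assigned | voices=[75 64 -]
Op 3: note_on(78): voice 2 is free -> assigned | voices=[75 64 78]
Op 4: note_on(68): all voices busy, STEAL voice 0 (pitch 75, oldest) -> assign | voices=[68 64 78]
Op 5: note_on(77): all voices busy, STEAL voice 1 (pitch 64, oldest) -> assign | voices=[68 77 78]
Op 6: note_on(81): all voices busy, STEAL voice 2 (pitch 78, oldest) -> assign | voices=[68 77 81]
Op 7: note_on(83): all voices busy, STEAL voice 0 (pitch 68, oldest) -> assign | voices=[83 77 81]
Op 8: note_off(81): free voice 2 | voices=[83 77 -]
Op 9: note_off(83): free voice 0 | voices=[- 77 -]
Op 10: note_off(77): free voice 1 | voices=[- - -]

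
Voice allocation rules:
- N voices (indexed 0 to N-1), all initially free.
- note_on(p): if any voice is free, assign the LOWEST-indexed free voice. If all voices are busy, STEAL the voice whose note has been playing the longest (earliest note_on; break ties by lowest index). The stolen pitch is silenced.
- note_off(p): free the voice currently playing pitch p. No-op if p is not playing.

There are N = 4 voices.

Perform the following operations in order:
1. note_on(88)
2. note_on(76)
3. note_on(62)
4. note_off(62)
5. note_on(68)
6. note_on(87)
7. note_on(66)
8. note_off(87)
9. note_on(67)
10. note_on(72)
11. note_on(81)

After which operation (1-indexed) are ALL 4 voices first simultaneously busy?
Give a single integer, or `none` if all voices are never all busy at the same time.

Answer: 6

Derivation:
Op 1: note_on(88): voice 0 is free -> assigned | voices=[88 - - -]
Op 2: note_on(76): voice 1 is free -> assigned | voices=[88 76 - -]
Op 3: note_on(62): voice 2 is free -> assigned | voices=[88 76 62 -]
Op 4: note_off(62): free voice 2 | voices=[88 76 - -]
Op 5: note_on(68): voice 2 is free -> assigned | voices=[88 76 68 -]
Op 6: note_on(87): voice 3 is free -> assigned | voices=[88 76 68 87]
Op 7: note_on(66): all voices busy, STEAL voice 0 (pitch 88, oldest) -> assign | voices=[66 76 68 87]
Op 8: note_off(87): free voice 3 | voices=[66 76 68 -]
Op 9: note_on(67): voice 3 is free -> assigned | voices=[66 76 68 67]
Op 10: note_on(72): all voices busy, STEAL voice 1 (pitch 76, oldest) -> assign | voices=[66 72 68 67]
Op 11: note_on(81): all voices busy, STEAL voice 2 (pitch 68, oldest) -> assign | voices=[66 72 81 67]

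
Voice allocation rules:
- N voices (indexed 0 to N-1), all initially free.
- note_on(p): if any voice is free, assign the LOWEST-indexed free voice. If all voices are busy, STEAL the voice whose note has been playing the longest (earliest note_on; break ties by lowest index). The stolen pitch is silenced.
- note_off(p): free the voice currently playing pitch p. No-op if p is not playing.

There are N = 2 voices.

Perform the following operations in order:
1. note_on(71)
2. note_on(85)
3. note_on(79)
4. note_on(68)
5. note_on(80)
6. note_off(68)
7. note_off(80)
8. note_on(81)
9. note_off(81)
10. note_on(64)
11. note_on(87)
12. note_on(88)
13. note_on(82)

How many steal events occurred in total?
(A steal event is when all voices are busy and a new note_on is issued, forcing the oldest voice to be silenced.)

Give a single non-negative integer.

Op 1: note_on(71): voice 0 is free -> assigned | voices=[71 -]
Op 2: note_on(85): voice 1 is free -> assigned | voices=[71 85]
Op 3: note_on(79): all voices busy, STEAL voice 0 (pitch 71, oldest) -> assign | voices=[79 85]
Op 4: note_on(68): all voices busy, STEAL voice 1 (pitch 85, oldest) -> assign | voices=[79 68]
Op 5: note_on(80): all voices busy, STEAL voice 0 (pitch 79, oldest) -> assign | voices=[80 68]
Op 6: note_off(68): free voice 1 | voices=[80 -]
Op 7: note_off(80): free voice 0 | voices=[- -]
Op 8: note_on(81): voice 0 is free -> assigned | voices=[81 -]
Op 9: note_off(81): free voice 0 | voices=[- -]
Op 10: note_on(64): voice 0 is free -> assigned | voices=[64 -]
Op 11: note_on(87): voice 1 is free -> assigned | voices=[64 87]
Op 12: note_on(88): all voices busy, STEAL voice 0 (pitch 64, oldest) -> assign | voices=[88 87]
Op 13: note_on(82): all voices busy, STEAL voice 1 (pitch 87, oldest) -> assign | voices=[88 82]

Answer: 5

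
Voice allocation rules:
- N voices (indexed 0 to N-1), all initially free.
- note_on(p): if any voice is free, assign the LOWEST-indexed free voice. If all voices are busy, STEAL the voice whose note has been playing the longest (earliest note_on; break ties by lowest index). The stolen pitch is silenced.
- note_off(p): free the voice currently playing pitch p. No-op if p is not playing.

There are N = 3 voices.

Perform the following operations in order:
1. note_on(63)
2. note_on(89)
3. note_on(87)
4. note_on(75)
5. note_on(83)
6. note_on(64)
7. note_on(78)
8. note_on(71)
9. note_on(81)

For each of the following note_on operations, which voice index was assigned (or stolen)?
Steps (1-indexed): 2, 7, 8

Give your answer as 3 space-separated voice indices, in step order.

Op 1: note_on(63): voice 0 is free -> assigned | voices=[63 - -]
Op 2: note_on(89): voice 1 is free -> assigned | voices=[63 89 -]
Op 3: note_on(87): voice 2 is free -> assigned | voices=[63 89 87]
Op 4: note_on(75): all voices busy, STEAL voice 0 (pitch 63, oldest) -> assign | voices=[75 89 87]
Op 5: note_on(83): all voices busy, STEAL voice 1 (pitch 89, oldest) -> assign | voices=[75 83 87]
Op 6: note_on(64): all voices busy, STEAL voice 2 (pitch 87, oldest) -> assign | voices=[75 83 64]
Op 7: note_on(78): all voices busy, STEAL voice 0 (pitch 75, oldest) -> assign | voices=[78 83 64]
Op 8: note_on(71): all voices busy, STEAL voice 1 (pitch 83, oldest) -> assign | voices=[78 71 64]
Op 9: note_on(81): all voices busy, STEAL voice 2 (pitch 64, oldest) -> assign | voices=[78 71 81]

Answer: 1 0 1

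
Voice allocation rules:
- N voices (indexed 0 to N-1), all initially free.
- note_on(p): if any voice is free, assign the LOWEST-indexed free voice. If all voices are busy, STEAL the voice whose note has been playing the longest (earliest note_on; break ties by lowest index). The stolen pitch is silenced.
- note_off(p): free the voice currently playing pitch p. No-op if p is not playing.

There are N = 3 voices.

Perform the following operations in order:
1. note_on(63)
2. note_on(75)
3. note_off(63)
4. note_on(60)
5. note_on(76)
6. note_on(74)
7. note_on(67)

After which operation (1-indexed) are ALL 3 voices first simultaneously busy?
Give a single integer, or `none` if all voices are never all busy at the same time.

Op 1: note_on(63): voice 0 is free -> assigned | voices=[63 - -]
Op 2: note_on(75): voice 1 is free -> assigned | voices=[63 75 -]
Op 3: note_off(63): free voice 0 | voices=[- 75 -]
Op 4: note_on(60): voice 0 is free -> assigned | voices=[60 75 -]
Op 5: note_on(76): voice 2 is free -> assigned | voices=[60 75 76]
Op 6: note_on(74): all voices busy, STEAL voice 1 (pitch 75, oldest) -> assign | voices=[60 74 76]
Op 7: note_on(67): all voices busy, STEAL voice 0 (pitch 60, oldest) -> assign | voices=[67 74 76]

Answer: 5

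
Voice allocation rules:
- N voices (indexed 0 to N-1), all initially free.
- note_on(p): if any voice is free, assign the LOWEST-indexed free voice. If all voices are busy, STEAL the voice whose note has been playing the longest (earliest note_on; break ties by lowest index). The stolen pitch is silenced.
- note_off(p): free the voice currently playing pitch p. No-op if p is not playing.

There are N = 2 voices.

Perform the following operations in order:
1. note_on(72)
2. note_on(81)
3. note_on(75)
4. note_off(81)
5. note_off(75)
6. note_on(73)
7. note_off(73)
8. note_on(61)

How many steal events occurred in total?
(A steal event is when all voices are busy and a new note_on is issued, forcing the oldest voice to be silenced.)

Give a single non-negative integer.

Answer: 1

Derivation:
Op 1: note_on(72): voice 0 is free -> assigned | voices=[72 -]
Op 2: note_on(81): voice 1 is free -> assigned | voices=[72 81]
Op 3: note_on(75): all voices busy, STEAL voice 0 (pitch 72, oldest) -> assign | voices=[75 81]
Op 4: note_off(81): free voice 1 | voices=[75 -]
Op 5: note_off(75): free voice 0 | voices=[- -]
Op 6: note_on(73): voice 0 is free -> assigned | voices=[73 -]
Op 7: note_off(73): free voice 0 | voices=[- -]
Op 8: note_on(61): voice 0 is free -> assigned | voices=[61 -]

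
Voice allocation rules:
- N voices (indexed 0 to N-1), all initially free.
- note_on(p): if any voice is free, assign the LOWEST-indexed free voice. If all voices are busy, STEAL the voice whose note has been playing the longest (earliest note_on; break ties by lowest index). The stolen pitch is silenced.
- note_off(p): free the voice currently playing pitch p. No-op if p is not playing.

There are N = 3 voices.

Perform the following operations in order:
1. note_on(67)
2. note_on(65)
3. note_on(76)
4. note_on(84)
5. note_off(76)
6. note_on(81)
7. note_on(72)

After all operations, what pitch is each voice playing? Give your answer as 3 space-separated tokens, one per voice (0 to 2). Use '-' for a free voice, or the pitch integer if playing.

Answer: 84 72 81

Derivation:
Op 1: note_on(67): voice 0 is free -> assigned | voices=[67 - -]
Op 2: note_on(65): voice 1 is free -> assigned | voices=[67 65 -]
Op 3: note_on(76): voice 2 is free -> assigned | voices=[67 65 76]
Op 4: note_on(84): all voices busy, STEAL voice 0 (pitch 67, oldest) -> assign | voices=[84 65 76]
Op 5: note_off(76): free voice 2 | voices=[84 65 -]
Op 6: note_on(81): voice 2 is free -> assigned | voices=[84 65 81]
Op 7: note_on(72): all voices busy, STEAL voice 1 (pitch 65, oldest) -> assign | voices=[84 72 81]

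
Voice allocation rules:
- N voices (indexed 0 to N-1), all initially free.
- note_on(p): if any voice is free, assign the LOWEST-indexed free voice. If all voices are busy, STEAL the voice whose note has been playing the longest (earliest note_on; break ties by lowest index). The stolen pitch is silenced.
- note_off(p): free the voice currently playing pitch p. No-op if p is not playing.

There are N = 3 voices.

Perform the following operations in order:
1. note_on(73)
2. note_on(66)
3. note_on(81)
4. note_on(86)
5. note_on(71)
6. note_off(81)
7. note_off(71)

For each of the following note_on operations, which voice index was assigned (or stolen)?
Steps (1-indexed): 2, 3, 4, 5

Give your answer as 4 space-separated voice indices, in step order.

Answer: 1 2 0 1

Derivation:
Op 1: note_on(73): voice 0 is free -> assigned | voices=[73 - -]
Op 2: note_on(66): voice 1 is free -> assigned | voices=[73 66 -]
Op 3: note_on(81): voice 2 is free -> assigned | voices=[73 66 81]
Op 4: note_on(86): all voices busy, STEAL voice 0 (pitch 73, oldest) -> assign | voices=[86 66 81]
Op 5: note_on(71): all voices busy, STEAL voice 1 (pitch 66, oldest) -> assign | voices=[86 71 81]
Op 6: note_off(81): free voice 2 | voices=[86 71 -]
Op 7: note_off(71): free voice 1 | voices=[86 - -]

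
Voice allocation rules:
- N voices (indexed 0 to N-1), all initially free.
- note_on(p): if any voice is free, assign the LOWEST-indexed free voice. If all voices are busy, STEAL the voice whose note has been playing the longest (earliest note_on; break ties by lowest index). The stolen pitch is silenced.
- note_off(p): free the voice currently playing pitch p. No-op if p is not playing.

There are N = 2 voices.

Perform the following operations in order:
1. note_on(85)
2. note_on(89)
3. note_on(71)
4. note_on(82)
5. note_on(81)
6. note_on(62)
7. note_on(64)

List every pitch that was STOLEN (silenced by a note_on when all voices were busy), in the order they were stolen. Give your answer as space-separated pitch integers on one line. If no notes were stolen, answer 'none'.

Answer: 85 89 71 82 81

Derivation:
Op 1: note_on(85): voice 0 is free -> assigned | voices=[85 -]
Op 2: note_on(89): voice 1 is free -> assigned | voices=[85 89]
Op 3: note_on(71): all voices busy, STEAL voice 0 (pitch 85, oldest) -> assign | voices=[71 89]
Op 4: note_on(82): all voices busy, STEAL voice 1 (pitch 89, oldest) -> assign | voices=[71 82]
Op 5: note_on(81): all voices busy, STEAL voice 0 (pitch 71, oldest) -> assign | voices=[81 82]
Op 6: note_on(62): all voices busy, STEAL voice 1 (pitch 82, oldest) -> assign | voices=[81 62]
Op 7: note_on(64): all voices busy, STEAL voice 0 (pitch 81, oldest) -> assign | voices=[64 62]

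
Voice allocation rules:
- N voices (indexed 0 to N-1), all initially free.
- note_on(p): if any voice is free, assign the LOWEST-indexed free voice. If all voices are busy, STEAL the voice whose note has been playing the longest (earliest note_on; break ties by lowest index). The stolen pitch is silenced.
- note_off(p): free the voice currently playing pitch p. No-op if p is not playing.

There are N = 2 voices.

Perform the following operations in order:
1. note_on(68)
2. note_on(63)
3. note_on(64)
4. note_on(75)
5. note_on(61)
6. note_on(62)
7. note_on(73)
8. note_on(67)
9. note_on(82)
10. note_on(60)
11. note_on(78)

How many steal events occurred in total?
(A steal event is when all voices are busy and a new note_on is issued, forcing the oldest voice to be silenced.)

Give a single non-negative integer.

Op 1: note_on(68): voice 0 is free -> assigned | voices=[68 -]
Op 2: note_on(63): voice 1 is free -> assigned | voices=[68 63]
Op 3: note_on(64): all voices busy, STEAL voice 0 (pitch 68, oldest) -> assign | voices=[64 63]
Op 4: note_on(75): all voices busy, STEAL voice 1 (pitch 63, oldest) -> assign | voices=[64 75]
Op 5: note_on(61): all voices busy, STEAL voice 0 (pitch 64, oldest) -> assign | voices=[61 75]
Op 6: note_on(62): all voices busy, STEAL voice 1 (pitch 75, oldest) -> assign | voices=[61 62]
Op 7: note_on(73): all voices busy, STEAL voice 0 (pitch 61, oldest) -> assign | voices=[73 62]
Op 8: note_on(67): all voices busy, STEAL voice 1 (pitch 62, oldest) -> assign | voices=[73 67]
Op 9: note_on(82): all voices busy, STEAL voice 0 (pitch 73, oldest) -> assign | voices=[82 67]
Op 10: note_on(60): all voices busy, STEAL voice 1 (pitch 67, oldest) -> assign | voices=[82 60]
Op 11: note_on(78): all voices busy, STEAL voice 0 (pitch 82, oldest) -> assign | voices=[78 60]

Answer: 9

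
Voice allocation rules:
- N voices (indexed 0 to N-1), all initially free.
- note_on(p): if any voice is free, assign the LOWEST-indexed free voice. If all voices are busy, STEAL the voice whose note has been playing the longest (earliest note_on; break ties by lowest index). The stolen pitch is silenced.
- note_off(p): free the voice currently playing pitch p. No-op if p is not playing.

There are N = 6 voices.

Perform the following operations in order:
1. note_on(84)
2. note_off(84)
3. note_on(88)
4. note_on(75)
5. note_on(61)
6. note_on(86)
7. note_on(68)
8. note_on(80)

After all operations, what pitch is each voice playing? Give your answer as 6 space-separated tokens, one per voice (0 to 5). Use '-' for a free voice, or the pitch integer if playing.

Answer: 88 75 61 86 68 80

Derivation:
Op 1: note_on(84): voice 0 is free -> assigned | voices=[84 - - - - -]
Op 2: note_off(84): free voice 0 | voices=[- - - - - -]
Op 3: note_on(88): voice 0 is free -> assigned | voices=[88 - - - - -]
Op 4: note_on(75): voice 1 is free -> assigned | voices=[88 75 - - - -]
Op 5: note_on(61): voice 2 is free -> assigned | voices=[88 75 61 - - -]
Op 6: note_on(86): voice 3 is free -> assigned | voices=[88 75 61 86 - -]
Op 7: note_on(68): voice 4 is free -> assigned | voices=[88 75 61 86 68 -]
Op 8: note_on(80): voice 5 is free -> assigned | voices=[88 75 61 86 68 80]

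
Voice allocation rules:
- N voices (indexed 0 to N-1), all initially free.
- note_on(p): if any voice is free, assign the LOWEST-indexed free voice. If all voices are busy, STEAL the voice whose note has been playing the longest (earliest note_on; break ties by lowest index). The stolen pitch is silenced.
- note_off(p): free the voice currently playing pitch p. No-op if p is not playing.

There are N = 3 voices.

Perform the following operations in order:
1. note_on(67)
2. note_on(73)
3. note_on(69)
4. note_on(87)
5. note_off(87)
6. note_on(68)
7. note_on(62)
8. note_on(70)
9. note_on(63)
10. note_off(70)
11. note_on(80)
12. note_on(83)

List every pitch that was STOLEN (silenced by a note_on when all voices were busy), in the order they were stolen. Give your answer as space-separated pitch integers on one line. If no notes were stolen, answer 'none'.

Answer: 67 73 69 68 62

Derivation:
Op 1: note_on(67): voice 0 is free -> assigned | voices=[67 - -]
Op 2: note_on(73): voice 1 is free -> assigned | voices=[67 73 -]
Op 3: note_on(69): voice 2 is free -> assigned | voices=[67 73 69]
Op 4: note_on(87): all voices busy, STEAL voice 0 (pitch 67, oldest) -> assign | voices=[87 73 69]
Op 5: note_off(87): free voice 0 | voices=[- 73 69]
Op 6: note_on(68): voice 0 is free -> assigned | voices=[68 73 69]
Op 7: note_on(62): all voices busy, STEAL voice 1 (pitch 73, oldest) -> assign | voices=[68 62 69]
Op 8: note_on(70): all voices busy, STEAL voice 2 (pitch 69, oldest) -> assign | voices=[68 62 70]
Op 9: note_on(63): all voices busy, STEAL voice 0 (pitch 68, oldest) -> assign | voices=[63 62 70]
Op 10: note_off(70): free voice 2 | voices=[63 62 -]
Op 11: note_on(80): voice 2 is free -> assigned | voices=[63 62 80]
Op 12: note_on(83): all voices busy, STEAL voice 1 (pitch 62, oldest) -> assign | voices=[63 83 80]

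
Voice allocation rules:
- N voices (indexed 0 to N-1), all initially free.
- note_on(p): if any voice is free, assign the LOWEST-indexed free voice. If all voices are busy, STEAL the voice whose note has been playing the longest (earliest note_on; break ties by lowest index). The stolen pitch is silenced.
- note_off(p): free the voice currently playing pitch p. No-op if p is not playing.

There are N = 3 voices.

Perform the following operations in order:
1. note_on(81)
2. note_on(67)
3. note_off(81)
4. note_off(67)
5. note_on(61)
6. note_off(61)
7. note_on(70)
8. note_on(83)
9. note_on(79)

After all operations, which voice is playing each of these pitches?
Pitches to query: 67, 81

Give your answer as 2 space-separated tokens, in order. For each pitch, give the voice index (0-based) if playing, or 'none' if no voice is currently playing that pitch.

Op 1: note_on(81): voice 0 is free -> assigned | voices=[81 - -]
Op 2: note_on(67): voice 1 is free -> assigned | voices=[81 67 -]
Op 3: note_off(81): free voice 0 | voices=[- 67 -]
Op 4: note_off(67): free voice 1 | voices=[- - -]
Op 5: note_on(61): voice 0 is free -> assigned | voices=[61 - -]
Op 6: note_off(61): free voice 0 | voices=[- - -]
Op 7: note_on(70): voice 0 is free -> assigned | voices=[70 - -]
Op 8: note_on(83): voice 1 is free -> assigned | voices=[70 83 -]
Op 9: note_on(79): voice 2 is free -> assigned | voices=[70 83 79]

Answer: none none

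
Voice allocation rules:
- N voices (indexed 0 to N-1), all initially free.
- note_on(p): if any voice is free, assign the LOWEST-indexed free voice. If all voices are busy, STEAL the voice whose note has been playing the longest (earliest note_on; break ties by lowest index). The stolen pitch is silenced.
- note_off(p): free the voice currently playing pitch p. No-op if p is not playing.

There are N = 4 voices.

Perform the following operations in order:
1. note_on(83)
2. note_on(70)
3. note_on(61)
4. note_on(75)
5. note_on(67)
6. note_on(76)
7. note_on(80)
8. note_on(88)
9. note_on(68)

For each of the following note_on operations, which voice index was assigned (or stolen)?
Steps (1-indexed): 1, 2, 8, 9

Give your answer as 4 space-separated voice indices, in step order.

Op 1: note_on(83): voice 0 is free -> assigned | voices=[83 - - -]
Op 2: note_on(70): voice 1 is free -> assigned | voices=[83 70 - -]
Op 3: note_on(61): voice 2 is free -> assigned | voices=[83 70 61 -]
Op 4: note_on(75): voice 3 is free -> assigned | voices=[83 70 61 75]
Op 5: note_on(67): all voices busy, STEAL voice 0 (pitch 83, oldest) -> assign | voices=[67 70 61 75]
Op 6: note_on(76): all voices busy, STEAL voice 1 (pitch 70, oldest) -> assign | voices=[67 76 61 75]
Op 7: note_on(80): all voices busy, STEAL voice 2 (pitch 61, oldest) -> assign | voices=[67 76 80 75]
Op 8: note_on(88): all voices busy, STEAL voice 3 (pitch 75, oldest) -> assign | voices=[67 76 80 88]
Op 9: note_on(68): all voices busy, STEAL voice 0 (pitch 67, oldest) -> assign | voices=[68 76 80 88]

Answer: 0 1 3 0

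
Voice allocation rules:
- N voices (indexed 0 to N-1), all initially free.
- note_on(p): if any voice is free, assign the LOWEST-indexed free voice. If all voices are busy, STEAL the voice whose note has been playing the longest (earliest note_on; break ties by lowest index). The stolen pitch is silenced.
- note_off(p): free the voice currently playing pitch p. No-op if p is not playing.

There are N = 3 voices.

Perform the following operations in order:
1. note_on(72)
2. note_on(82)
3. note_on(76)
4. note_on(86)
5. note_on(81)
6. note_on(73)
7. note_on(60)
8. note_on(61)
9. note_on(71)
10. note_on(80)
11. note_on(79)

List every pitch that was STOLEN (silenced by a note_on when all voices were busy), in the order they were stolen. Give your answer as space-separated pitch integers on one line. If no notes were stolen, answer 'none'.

Answer: 72 82 76 86 81 73 60 61

Derivation:
Op 1: note_on(72): voice 0 is free -> assigned | voices=[72 - -]
Op 2: note_on(82): voice 1 is free -> assigned | voices=[72 82 -]
Op 3: note_on(76): voice 2 is free -> assigned | voices=[72 82 76]
Op 4: note_on(86): all voices busy, STEAL voice 0 (pitch 72, oldest) -> assign | voices=[86 82 76]
Op 5: note_on(81): all voices busy, STEAL voice 1 (pitch 82, oldest) -> assign | voices=[86 81 76]
Op 6: note_on(73): all voices busy, STEAL voice 2 (pitch 76, oldest) -> assign | voices=[86 81 73]
Op 7: note_on(60): all voices busy, STEAL voice 0 (pitch 86, oldest) -> assign | voices=[60 81 73]
Op 8: note_on(61): all voices busy, STEAL voice 1 (pitch 81, oldest) -> assign | voices=[60 61 73]
Op 9: note_on(71): all voices busy, STEAL voice 2 (pitch 73, oldest) -> assign | voices=[60 61 71]
Op 10: note_on(80): all voices busy, STEAL voice 0 (pitch 60, oldest) -> assign | voices=[80 61 71]
Op 11: note_on(79): all voices busy, STEAL voice 1 (pitch 61, oldest) -> assign | voices=[80 79 71]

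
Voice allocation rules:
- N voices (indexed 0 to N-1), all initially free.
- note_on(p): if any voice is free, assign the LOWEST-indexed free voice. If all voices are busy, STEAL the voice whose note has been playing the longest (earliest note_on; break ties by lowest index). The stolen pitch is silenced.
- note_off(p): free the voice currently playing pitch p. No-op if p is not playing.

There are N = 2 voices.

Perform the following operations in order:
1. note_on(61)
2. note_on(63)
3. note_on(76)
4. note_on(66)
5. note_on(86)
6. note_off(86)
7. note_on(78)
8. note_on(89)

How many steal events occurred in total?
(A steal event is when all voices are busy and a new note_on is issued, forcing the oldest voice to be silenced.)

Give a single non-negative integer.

Answer: 4

Derivation:
Op 1: note_on(61): voice 0 is free -> assigned | voices=[61 -]
Op 2: note_on(63): voice 1 is free -> assigned | voices=[61 63]
Op 3: note_on(76): all voices busy, STEAL voice 0 (pitch 61, oldest) -> assign | voices=[76 63]
Op 4: note_on(66): all voices busy, STEAL voice 1 (pitch 63, oldest) -> assign | voices=[76 66]
Op 5: note_on(86): all voices busy, STEAL voice 0 (pitch 76, oldest) -> assign | voices=[86 66]
Op 6: note_off(86): free voice 0 | voices=[- 66]
Op 7: note_on(78): voice 0 is free -> assigned | voices=[78 66]
Op 8: note_on(89): all voices busy, STEAL voice 1 (pitch 66, oldest) -> assign | voices=[78 89]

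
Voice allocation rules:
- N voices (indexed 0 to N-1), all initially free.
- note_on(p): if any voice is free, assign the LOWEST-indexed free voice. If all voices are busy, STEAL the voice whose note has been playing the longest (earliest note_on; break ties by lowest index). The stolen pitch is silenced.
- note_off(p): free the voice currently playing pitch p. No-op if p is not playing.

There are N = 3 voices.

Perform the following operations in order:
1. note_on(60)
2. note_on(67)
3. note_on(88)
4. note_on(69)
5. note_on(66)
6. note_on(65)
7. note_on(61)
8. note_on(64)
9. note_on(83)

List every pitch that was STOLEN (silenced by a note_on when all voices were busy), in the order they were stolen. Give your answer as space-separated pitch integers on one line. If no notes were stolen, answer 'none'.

Answer: 60 67 88 69 66 65

Derivation:
Op 1: note_on(60): voice 0 is free -> assigned | voices=[60 - -]
Op 2: note_on(67): voice 1 is free -> assigned | voices=[60 67 -]
Op 3: note_on(88): voice 2 is free -> assigned | voices=[60 67 88]
Op 4: note_on(69): all voices busy, STEAL voice 0 (pitch 60, oldest) -> assign | voices=[69 67 88]
Op 5: note_on(66): all voices busy, STEAL voice 1 (pitch 67, oldest) -> assign | voices=[69 66 88]
Op 6: note_on(65): all voices busy, STEAL voice 2 (pitch 88, oldest) -> assign | voices=[69 66 65]
Op 7: note_on(61): all voices busy, STEAL voice 0 (pitch 69, oldest) -> assign | voices=[61 66 65]
Op 8: note_on(64): all voices busy, STEAL voice 1 (pitch 66, oldest) -> assign | voices=[61 64 65]
Op 9: note_on(83): all voices busy, STEAL voice 2 (pitch 65, oldest) -> assign | voices=[61 64 83]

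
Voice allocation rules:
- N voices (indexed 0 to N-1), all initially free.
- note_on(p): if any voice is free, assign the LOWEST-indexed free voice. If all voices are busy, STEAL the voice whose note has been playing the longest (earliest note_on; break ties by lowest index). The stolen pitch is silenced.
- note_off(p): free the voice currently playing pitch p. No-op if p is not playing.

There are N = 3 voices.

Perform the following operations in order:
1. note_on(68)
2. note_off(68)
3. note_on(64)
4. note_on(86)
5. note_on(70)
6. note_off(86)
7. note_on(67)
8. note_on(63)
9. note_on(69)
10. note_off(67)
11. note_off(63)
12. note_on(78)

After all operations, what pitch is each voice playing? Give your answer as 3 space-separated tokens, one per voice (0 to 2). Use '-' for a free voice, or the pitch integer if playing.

Op 1: note_on(68): voice 0 is free -> assigned | voices=[68 - -]
Op 2: note_off(68): free voice 0 | voices=[- - -]
Op 3: note_on(64): voice 0 is free -> assigned | voices=[64 - -]
Op 4: note_on(86): voice 1 is free -> assigned | voices=[64 86 -]
Op 5: note_on(70): voice 2 is free -> assigned | voices=[64 86 70]
Op 6: note_off(86): free voice 1 | voices=[64 - 70]
Op 7: note_on(67): voice 1 is free -> assigned | voices=[64 67 70]
Op 8: note_on(63): all voices busy, STEAL voice 0 (pitch 64, oldest) -> assign | voices=[63 67 70]
Op 9: note_on(69): all voices busy, STEAL voice 2 (pitch 70, oldest) -> assign | voices=[63 67 69]
Op 10: note_off(67): free voice 1 | voices=[63 - 69]
Op 11: note_off(63): free voice 0 | voices=[- - 69]
Op 12: note_on(78): voice 0 is free -> assigned | voices=[78 - 69]

Answer: 78 - 69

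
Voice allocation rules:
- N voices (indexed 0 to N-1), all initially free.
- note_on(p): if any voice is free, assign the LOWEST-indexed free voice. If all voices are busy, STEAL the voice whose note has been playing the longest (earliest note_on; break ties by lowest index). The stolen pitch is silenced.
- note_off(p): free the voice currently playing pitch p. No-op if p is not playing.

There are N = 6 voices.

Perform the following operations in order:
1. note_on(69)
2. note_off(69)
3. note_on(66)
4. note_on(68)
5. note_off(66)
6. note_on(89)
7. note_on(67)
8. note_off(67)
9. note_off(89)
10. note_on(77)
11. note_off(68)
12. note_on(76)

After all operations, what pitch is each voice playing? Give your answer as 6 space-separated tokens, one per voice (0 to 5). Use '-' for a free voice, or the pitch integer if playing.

Op 1: note_on(69): voice 0 is free -> assigned | voices=[69 - - - - -]
Op 2: note_off(69): free voice 0 | voices=[- - - - - -]
Op 3: note_on(66): voice 0 is free -> assigned | voices=[66 - - - - -]
Op 4: note_on(68): voice 1 is free -> assigned | voices=[66 68 - - - -]
Op 5: note_off(66): free voice 0 | voices=[- 68 - - - -]
Op 6: note_on(89): voice 0 is free -> assigned | voices=[89 68 - - - -]
Op 7: note_on(67): voice 2 is free -> assigned | voices=[89 68 67 - - -]
Op 8: note_off(67): free voice 2 | voices=[89 68 - - - -]
Op 9: note_off(89): free voice 0 | voices=[- 68 - - - -]
Op 10: note_on(77): voice 0 is free -> assigned | voices=[77 68 - - - -]
Op 11: note_off(68): free voice 1 | voices=[77 - - - - -]
Op 12: note_on(76): voice 1 is free -> assigned | voices=[77 76 - - - -]

Answer: 77 76 - - - -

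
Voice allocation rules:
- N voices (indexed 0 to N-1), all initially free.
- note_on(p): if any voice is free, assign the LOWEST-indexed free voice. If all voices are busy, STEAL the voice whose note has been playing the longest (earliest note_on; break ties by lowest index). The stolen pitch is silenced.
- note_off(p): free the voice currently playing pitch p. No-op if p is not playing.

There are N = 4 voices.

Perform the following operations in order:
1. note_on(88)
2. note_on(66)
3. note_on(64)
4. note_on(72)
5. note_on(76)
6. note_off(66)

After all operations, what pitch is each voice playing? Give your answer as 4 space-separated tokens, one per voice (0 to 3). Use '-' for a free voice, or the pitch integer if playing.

Answer: 76 - 64 72

Derivation:
Op 1: note_on(88): voice 0 is free -> assigned | voices=[88 - - -]
Op 2: note_on(66): voice 1 is free -> assigned | voices=[88 66 - -]
Op 3: note_on(64): voice 2 is free -> assigned | voices=[88 66 64 -]
Op 4: note_on(72): voice 3 is free -> assigned | voices=[88 66 64 72]
Op 5: note_on(76): all voices busy, STEAL voice 0 (pitch 88, oldest) -> assign | voices=[76 66 64 72]
Op 6: note_off(66): free voice 1 | voices=[76 - 64 72]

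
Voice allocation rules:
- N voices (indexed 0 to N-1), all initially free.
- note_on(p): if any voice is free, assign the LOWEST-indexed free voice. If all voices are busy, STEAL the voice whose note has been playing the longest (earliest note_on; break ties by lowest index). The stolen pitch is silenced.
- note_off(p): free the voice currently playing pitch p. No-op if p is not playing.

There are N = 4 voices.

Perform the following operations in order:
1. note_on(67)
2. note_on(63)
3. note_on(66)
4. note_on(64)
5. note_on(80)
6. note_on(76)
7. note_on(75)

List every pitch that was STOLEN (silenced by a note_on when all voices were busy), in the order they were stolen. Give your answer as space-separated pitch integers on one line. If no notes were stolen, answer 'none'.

Answer: 67 63 66

Derivation:
Op 1: note_on(67): voice 0 is free -> assigned | voices=[67 - - -]
Op 2: note_on(63): voice 1 is free -> assigned | voices=[67 63 - -]
Op 3: note_on(66): voice 2 is free -> assigned | voices=[67 63 66 -]
Op 4: note_on(64): voice 3 is free -> assigned | voices=[67 63 66 64]
Op 5: note_on(80): all voices busy, STEAL voice 0 (pitch 67, oldest) -> assign | voices=[80 63 66 64]
Op 6: note_on(76): all voices busy, STEAL voice 1 (pitch 63, oldest) -> assign | voices=[80 76 66 64]
Op 7: note_on(75): all voices busy, STEAL voice 2 (pitch 66, oldest) -> assign | voices=[80 76 75 64]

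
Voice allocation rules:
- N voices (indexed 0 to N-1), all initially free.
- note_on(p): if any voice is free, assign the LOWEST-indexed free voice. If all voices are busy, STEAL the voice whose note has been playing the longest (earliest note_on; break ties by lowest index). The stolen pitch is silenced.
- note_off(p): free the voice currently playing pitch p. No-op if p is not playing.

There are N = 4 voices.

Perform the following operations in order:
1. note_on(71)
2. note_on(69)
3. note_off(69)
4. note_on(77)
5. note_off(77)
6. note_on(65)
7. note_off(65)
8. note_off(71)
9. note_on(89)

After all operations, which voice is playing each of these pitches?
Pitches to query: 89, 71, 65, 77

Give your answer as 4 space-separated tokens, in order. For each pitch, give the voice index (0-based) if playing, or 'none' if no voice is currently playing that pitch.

Op 1: note_on(71): voice 0 is free -> assigned | voices=[71 - - -]
Op 2: note_on(69): voice 1 is free -> assigned | voices=[71 69 - -]
Op 3: note_off(69): free voice 1 | voices=[71 - - -]
Op 4: note_on(77): voice 1 is free -> assigned | voices=[71 77 - -]
Op 5: note_off(77): free voice 1 | voices=[71 - - -]
Op 6: note_on(65): voice 1 is free -> assigned | voices=[71 65 - -]
Op 7: note_off(65): free voice 1 | voices=[71 - - -]
Op 8: note_off(71): free voice 0 | voices=[- - - -]
Op 9: note_on(89): voice 0 is free -> assigned | voices=[89 - - -]

Answer: 0 none none none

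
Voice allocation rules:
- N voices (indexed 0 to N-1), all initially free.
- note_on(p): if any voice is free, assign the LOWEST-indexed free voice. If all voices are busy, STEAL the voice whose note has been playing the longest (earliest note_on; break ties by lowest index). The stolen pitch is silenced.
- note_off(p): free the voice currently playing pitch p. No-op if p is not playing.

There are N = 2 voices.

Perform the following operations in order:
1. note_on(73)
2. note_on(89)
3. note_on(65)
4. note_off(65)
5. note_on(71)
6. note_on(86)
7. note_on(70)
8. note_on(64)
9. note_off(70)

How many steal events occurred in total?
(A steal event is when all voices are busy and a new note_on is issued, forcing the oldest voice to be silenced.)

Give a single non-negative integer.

Answer: 4

Derivation:
Op 1: note_on(73): voice 0 is free -> assigned | voices=[73 -]
Op 2: note_on(89): voice 1 is free -> assigned | voices=[73 89]
Op 3: note_on(65): all voices busy, STEAL voice 0 (pitch 73, oldest) -> assign | voices=[65 89]
Op 4: note_off(65): free voice 0 | voices=[- 89]
Op 5: note_on(71): voice 0 is free -> assigned | voices=[71 89]
Op 6: note_on(86): all voices busy, STEAL voice 1 (pitch 89, oldest) -> assign | voices=[71 86]
Op 7: note_on(70): all voices busy, STEAL voice 0 (pitch 71, oldest) -> assign | voices=[70 86]
Op 8: note_on(64): all voices busy, STEAL voice 1 (pitch 86, oldest) -> assign | voices=[70 64]
Op 9: note_off(70): free voice 0 | voices=[- 64]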